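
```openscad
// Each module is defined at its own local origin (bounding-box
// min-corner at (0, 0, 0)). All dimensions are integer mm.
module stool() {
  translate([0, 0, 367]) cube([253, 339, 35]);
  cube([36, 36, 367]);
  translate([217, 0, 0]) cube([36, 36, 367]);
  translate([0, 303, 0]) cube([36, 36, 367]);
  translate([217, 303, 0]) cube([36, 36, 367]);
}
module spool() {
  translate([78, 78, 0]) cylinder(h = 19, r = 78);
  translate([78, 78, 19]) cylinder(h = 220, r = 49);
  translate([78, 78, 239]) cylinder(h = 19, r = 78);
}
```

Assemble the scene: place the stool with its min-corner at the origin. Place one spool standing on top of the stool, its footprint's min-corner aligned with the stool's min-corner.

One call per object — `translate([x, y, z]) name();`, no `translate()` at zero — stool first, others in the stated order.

stool();
translate([0, 0, 402]) spool();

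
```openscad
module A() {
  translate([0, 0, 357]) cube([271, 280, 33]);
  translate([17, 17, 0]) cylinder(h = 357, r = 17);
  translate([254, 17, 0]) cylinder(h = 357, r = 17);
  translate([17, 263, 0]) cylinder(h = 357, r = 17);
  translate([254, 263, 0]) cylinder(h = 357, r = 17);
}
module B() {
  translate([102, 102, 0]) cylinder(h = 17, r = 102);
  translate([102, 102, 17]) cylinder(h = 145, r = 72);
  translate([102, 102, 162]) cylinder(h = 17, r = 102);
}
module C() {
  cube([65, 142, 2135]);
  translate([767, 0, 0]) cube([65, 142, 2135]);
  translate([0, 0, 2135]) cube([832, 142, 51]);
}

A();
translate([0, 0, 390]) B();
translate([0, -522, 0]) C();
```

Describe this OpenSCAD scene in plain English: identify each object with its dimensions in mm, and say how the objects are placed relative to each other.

A is a four-legged stool. The seat is a 271×280×33 mm slab whose top surface is at z = 390 mm; four round legs, each 34 mm in diameter, run from the floor (z = 0) to the underside of the seat, each leg's axis is inset half a diameter from the nearest pair of seat edges (so the leg's bounding box is flush with the corner).

B is a spool: two coaxial disc flanges of radius 102 mm and thickness 17 mm, joined by a core cylinder of radius 72 mm and height 145 mm. The lower flange rests on z = 0 and the three cylinders share a vertical axis.

C is a door frame. The clear opening is 702 mm wide and 2135 mm high. Two 65 mm wide jambs, 142 mm deep, stand either side of the opening from the floor to the top of the opening. A 51 mm thick head sits across the top of both jambs, spanning the full outside width of the frame.

The spool is on top of the stool. The door frame is on the floor beside the stool on its −y side.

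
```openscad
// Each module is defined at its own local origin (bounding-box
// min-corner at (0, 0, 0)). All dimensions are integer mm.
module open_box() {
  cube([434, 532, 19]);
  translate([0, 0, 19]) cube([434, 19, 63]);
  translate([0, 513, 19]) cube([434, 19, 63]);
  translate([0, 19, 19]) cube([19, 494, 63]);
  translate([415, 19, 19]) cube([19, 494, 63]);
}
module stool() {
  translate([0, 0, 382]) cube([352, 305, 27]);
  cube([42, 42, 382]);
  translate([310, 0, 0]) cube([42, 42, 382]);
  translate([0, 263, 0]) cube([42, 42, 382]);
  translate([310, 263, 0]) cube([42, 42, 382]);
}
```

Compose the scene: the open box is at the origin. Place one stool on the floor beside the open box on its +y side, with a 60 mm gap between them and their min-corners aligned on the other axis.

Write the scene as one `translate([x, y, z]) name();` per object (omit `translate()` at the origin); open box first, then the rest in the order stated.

open_box();
translate([0, 592, 0]) stool();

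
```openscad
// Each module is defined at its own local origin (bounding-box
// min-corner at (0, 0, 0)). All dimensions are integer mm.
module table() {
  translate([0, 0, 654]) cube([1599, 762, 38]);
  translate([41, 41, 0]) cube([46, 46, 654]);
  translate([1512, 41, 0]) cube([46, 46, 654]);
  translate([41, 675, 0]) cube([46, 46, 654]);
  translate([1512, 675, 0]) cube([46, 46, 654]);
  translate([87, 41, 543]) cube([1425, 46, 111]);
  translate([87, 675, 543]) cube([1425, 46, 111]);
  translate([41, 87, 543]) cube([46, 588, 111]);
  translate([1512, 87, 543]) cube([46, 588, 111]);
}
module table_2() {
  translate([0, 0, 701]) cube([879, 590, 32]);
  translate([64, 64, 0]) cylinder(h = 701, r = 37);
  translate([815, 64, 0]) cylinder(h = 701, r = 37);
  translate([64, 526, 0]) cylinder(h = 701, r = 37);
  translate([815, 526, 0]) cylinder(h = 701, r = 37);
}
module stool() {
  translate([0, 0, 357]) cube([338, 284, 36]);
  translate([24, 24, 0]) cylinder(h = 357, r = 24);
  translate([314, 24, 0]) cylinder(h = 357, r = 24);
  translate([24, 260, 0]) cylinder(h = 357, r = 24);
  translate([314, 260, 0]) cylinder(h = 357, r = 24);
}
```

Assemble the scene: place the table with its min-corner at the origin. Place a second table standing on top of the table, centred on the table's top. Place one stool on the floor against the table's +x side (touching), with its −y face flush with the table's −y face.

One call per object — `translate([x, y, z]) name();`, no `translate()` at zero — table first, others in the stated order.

table();
translate([360, 86, 692]) table_2();
translate([1599, 0, 0]) stool();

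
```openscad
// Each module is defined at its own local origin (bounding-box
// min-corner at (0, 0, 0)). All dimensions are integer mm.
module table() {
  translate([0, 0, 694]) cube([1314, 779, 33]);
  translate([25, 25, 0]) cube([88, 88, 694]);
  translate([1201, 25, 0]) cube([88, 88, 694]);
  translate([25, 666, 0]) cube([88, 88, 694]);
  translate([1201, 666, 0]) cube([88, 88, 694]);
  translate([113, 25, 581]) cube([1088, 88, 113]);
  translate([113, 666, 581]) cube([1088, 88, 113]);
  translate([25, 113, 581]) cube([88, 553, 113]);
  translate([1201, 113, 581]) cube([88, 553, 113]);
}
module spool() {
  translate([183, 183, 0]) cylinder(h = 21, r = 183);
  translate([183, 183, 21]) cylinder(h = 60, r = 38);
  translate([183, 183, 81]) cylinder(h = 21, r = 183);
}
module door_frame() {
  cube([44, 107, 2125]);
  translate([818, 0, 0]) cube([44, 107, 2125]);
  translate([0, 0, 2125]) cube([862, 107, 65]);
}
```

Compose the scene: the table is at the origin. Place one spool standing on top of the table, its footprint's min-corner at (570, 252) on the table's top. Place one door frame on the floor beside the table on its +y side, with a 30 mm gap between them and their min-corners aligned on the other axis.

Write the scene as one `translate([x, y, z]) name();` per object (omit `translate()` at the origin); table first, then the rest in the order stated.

table();
translate([570, 252, 727]) spool();
translate([0, 809, 0]) door_frame();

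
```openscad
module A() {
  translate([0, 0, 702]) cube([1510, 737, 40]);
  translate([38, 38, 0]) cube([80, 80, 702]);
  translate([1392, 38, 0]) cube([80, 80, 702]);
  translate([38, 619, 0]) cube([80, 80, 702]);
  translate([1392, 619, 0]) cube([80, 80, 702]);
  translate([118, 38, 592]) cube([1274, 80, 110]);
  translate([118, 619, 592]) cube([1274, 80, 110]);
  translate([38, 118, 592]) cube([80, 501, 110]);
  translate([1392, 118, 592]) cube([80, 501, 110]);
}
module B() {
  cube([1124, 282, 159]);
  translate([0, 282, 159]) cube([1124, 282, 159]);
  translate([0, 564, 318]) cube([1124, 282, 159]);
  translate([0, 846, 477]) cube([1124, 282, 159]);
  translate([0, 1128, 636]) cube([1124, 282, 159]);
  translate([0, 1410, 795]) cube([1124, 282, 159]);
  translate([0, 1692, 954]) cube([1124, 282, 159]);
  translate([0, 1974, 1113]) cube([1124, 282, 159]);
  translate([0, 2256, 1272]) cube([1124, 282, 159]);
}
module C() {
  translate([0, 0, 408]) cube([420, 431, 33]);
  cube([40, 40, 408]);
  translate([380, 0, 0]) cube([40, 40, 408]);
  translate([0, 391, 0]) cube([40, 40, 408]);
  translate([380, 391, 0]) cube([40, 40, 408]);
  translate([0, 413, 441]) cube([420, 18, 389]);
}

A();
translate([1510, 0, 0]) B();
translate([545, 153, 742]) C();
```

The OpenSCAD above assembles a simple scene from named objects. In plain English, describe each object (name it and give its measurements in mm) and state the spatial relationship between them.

A is a rectangular dining table. The top is 1510×737×40 mm with its upper surface at z = 742 mm. It stands on four 80×80 mm square legs, each inset 38 mm from the nearest pair of top edges, running from the floor to the underside of the top. Four apron rails, 80 mm thick and 110 mm tall, run between adjacent legs with their top edges flush with the underside of the top and their outer faces flush with the legs' outer faces.

B is a run of 9 identical solid stair steps. Each tread is 1124×282 mm and each step block is 159 mm high. Step 1 rests on the floor; step k is offset from step 1 by (k−1)×282 mm in y and (k−1)×159 mm in z.

C is a chair: 420×431 mm seat, 33 mm thick, top at z = 441 mm, on four 40 mm square corner legs flush with the seat edges. A 18 mm thick backrest slab spans the full seat width, extending 389 mm above the seat top, its back face flush with the seat's +y edge.

The staircase is against the table's +x side, with their −y faces flush. The chair is on top of the table, centred.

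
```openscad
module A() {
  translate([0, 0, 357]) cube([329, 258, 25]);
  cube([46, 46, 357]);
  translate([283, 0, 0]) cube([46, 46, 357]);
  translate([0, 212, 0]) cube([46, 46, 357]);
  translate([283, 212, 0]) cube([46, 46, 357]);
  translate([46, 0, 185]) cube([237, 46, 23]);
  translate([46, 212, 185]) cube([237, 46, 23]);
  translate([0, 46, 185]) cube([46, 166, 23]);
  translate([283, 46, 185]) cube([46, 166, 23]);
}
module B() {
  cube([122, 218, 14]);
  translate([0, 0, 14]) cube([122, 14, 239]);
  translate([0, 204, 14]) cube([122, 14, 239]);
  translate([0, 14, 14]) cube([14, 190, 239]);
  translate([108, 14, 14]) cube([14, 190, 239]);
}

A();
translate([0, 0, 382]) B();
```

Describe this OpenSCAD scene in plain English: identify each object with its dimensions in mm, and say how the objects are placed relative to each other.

A is a four-legged stool. The seat is a 329×258×25 mm slab whose top surface is at z = 382 mm; four square legs, each 46×46 mm in cross-section, run from the floor (z = 0) to the underside of the seat, each flush with a corner of the seat. Four stretchers, 46 mm wide and 23 mm tall, connect adjacent legs with their undersides at z = 185 mm, each running between the inner faces of the legs it joins and aligned with the legs' outer faces on the other axis.

B is an open-topped rectangular box: outside dimensions 122×218×253 mm, with a uniform wall and base thickness of 14 mm. The base is a full 122×218 slab on the floor; four walls sit on top of the base. The front and back walls (the −y and +y sides) span the full width; the two side walls fit between them.

The open box is on top of the stool.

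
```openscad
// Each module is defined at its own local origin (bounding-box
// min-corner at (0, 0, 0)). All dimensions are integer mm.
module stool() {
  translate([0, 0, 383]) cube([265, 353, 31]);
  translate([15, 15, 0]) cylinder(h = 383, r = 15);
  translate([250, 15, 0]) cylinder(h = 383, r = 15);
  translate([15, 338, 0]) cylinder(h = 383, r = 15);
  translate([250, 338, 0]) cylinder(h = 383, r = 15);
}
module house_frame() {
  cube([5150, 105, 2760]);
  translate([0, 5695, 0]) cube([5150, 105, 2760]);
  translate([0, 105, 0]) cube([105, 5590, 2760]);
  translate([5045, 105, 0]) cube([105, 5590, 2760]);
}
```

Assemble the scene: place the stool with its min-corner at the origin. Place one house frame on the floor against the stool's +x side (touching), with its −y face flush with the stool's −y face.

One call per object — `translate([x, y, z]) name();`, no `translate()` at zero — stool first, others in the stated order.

stool();
translate([265, 0, 0]) house_frame();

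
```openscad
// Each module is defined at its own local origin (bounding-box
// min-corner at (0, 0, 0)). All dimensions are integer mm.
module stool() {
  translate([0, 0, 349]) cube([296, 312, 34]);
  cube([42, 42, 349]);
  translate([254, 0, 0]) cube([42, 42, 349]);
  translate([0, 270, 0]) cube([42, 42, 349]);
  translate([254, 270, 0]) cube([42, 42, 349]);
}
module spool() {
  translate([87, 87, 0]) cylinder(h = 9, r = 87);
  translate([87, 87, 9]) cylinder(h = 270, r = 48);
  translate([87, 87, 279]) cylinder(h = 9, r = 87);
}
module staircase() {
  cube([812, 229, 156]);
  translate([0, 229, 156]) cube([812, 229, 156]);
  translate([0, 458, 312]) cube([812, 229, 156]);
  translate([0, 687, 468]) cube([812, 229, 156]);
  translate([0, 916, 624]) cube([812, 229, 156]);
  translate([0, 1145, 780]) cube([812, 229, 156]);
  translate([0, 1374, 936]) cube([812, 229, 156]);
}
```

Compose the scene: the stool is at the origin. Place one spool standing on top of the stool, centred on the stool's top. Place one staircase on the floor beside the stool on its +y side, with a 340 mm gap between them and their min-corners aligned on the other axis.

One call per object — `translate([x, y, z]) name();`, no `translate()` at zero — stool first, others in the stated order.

stool();
translate([61, 69, 383]) spool();
translate([0, 652, 0]) staircase();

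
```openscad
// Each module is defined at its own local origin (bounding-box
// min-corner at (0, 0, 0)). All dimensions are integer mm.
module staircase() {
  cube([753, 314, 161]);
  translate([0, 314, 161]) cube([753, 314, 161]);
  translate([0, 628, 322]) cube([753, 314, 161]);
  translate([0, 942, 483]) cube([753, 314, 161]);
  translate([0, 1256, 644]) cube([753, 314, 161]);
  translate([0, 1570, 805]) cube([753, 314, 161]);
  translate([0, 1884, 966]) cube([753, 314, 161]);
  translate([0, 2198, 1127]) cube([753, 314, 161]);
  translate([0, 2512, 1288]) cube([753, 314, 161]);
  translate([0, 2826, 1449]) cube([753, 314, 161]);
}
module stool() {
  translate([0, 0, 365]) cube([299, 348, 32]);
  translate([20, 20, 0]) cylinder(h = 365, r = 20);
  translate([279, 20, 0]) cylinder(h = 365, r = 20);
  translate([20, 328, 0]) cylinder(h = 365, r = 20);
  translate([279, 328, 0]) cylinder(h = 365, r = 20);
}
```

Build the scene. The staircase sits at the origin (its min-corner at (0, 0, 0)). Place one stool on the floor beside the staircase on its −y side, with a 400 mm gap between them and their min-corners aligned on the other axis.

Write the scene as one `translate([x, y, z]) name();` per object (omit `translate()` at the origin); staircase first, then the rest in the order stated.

staircase();
translate([0, -748, 0]) stool();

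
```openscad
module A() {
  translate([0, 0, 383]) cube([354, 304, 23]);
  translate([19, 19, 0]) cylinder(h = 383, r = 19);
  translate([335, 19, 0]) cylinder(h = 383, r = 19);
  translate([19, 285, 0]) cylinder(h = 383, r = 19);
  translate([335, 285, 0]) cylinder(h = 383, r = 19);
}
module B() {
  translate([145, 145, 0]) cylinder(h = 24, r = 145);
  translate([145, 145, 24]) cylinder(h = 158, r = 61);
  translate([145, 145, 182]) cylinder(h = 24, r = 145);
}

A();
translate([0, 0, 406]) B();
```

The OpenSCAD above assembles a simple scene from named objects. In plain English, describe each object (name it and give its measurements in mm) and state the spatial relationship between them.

A is a four-legged stool. The seat is a 354×304×23 mm slab whose top surface is at z = 406 mm; four round legs, each 38 mm in diameter, run from the floor (z = 0) to the underside of the seat, each leg's axis is inset half a diameter from the nearest pair of seat edges (so the leg's bounding box is flush with the corner).

B is a spool: two coaxial disc flanges of radius 145 mm and thickness 24 mm, joined by a core cylinder of radius 61 mm and height 158 mm. The lower flange rests on z = 0 and the three cylinders share a vertical axis.

The spool is on top of the stool.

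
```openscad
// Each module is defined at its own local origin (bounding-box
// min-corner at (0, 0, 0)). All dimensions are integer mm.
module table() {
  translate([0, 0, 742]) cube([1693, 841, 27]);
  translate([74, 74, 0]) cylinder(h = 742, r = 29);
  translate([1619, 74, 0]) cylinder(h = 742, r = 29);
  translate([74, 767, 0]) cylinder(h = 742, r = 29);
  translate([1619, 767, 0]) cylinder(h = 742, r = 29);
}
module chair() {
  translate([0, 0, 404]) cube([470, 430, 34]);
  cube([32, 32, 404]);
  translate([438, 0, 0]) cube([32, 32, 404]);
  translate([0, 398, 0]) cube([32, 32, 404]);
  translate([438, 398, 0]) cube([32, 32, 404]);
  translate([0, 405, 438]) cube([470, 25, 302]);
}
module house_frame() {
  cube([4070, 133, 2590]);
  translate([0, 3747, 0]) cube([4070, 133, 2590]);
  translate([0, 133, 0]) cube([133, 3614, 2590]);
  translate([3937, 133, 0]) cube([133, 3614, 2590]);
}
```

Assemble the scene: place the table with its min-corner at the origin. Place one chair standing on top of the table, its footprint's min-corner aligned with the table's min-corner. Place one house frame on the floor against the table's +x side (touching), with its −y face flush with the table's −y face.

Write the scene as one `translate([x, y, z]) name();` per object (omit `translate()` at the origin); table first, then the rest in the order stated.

table();
translate([0, 0, 769]) chair();
translate([1693, 0, 0]) house_frame();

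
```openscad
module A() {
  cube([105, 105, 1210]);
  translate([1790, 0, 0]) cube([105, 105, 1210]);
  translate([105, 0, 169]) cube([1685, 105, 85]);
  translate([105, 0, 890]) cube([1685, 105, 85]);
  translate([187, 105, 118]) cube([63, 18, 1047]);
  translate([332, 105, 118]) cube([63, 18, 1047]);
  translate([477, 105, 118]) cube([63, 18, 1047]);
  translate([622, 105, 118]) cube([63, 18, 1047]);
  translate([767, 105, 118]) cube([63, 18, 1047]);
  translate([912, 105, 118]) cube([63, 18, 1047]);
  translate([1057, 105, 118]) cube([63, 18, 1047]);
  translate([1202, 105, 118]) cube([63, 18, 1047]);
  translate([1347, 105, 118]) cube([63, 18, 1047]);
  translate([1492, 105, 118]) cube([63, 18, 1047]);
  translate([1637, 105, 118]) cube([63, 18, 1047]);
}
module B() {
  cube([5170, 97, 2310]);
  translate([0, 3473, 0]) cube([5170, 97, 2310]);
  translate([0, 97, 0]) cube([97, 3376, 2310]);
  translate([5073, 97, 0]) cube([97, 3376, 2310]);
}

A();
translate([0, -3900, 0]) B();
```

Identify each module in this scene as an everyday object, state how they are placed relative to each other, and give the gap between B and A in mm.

A is a fence section. B is a house frame. The house frame is on the floor beside the fence section on its −y side. The gap between the house frame and the fence section is 330 mm.

The house frame's nearest face is 330 mm from the fence section's −y face.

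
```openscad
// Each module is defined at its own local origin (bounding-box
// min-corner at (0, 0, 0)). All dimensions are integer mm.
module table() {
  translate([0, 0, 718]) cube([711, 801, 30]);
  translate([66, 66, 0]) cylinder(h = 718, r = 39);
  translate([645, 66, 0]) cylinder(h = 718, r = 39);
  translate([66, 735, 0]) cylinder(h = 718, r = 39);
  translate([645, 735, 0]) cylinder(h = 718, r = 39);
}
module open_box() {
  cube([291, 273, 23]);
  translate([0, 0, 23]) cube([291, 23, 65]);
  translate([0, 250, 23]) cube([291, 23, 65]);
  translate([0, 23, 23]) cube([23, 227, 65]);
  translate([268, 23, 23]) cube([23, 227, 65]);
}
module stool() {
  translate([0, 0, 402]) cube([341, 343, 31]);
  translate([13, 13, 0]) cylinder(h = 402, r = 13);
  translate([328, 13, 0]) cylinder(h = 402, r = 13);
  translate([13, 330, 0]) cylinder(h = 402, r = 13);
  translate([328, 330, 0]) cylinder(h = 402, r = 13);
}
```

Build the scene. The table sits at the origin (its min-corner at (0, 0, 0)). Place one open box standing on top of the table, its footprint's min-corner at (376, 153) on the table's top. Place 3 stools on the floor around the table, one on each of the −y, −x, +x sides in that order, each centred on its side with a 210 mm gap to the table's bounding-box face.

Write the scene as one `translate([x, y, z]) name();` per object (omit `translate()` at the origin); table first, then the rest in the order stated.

table();
translate([376, 153, 748]) open_box();
translate([185, -553, 0]) stool();
translate([-551, 229, 0]) stool();
translate([921, 229, 0]) stool();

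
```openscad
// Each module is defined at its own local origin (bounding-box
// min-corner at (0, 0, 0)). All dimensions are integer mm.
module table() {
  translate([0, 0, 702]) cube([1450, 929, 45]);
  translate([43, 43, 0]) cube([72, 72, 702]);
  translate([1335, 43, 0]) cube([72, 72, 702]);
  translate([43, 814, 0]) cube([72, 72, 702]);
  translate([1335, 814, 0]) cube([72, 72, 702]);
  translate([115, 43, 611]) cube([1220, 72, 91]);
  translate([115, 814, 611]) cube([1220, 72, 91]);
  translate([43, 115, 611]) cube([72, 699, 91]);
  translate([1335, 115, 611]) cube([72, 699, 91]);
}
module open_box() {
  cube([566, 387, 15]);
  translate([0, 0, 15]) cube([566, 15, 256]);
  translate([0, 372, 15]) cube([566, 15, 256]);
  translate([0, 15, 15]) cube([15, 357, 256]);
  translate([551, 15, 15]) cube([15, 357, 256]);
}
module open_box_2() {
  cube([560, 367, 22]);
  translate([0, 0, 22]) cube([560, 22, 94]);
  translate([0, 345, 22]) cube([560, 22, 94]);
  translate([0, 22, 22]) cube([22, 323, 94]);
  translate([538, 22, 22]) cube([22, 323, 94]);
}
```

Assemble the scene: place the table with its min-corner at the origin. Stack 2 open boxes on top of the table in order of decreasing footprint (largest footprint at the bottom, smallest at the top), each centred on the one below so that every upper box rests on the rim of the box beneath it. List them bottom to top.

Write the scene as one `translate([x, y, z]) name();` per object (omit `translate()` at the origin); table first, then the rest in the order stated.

table();
translate([442, 271, 747]) open_box();
translate([445, 281, 1018]) open_box_2();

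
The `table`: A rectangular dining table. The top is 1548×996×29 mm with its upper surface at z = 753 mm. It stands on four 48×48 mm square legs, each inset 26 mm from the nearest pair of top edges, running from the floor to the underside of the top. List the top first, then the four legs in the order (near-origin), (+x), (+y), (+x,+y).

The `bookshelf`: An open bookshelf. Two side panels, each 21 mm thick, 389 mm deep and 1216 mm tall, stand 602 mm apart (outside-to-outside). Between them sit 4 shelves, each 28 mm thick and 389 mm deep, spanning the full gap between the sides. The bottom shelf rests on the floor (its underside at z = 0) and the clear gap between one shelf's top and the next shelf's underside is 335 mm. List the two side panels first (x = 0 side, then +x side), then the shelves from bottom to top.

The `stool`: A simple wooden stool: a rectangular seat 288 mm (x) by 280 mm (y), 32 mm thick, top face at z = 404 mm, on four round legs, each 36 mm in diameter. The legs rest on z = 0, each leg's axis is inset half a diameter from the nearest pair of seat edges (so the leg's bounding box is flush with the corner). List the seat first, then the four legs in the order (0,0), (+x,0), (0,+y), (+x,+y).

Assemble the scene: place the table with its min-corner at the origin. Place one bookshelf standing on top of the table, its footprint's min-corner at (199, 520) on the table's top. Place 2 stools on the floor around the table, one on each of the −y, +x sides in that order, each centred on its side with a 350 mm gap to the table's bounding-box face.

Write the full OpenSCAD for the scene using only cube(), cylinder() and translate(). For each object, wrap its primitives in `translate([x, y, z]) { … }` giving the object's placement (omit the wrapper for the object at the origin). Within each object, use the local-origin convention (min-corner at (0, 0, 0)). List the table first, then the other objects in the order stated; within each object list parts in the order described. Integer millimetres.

translate([0, 0, 724]) cube([1548, 996, 29]);
translate([26, 26, 0]) cube([48, 48, 724]);
translate([1474, 26, 0]) cube([48, 48, 724]);
translate([26, 922, 0]) cube([48, 48, 724]);
translate([1474, 922, 0]) cube([48, 48, 724]);
translate([199, 520, 753]) {
  cube([21, 389, 1216]);
  translate([581, 0, 0]) cube([21, 389, 1216]);
  translate([21, 0, 0]) cube([560, 389, 28]);
  translate([21, 0, 363]) cube([560, 389, 28]);
  translate([21, 0, 726]) cube([560, 389, 28]);
  translate([21, 0, 1089]) cube([560, 389, 28]);
}
translate([630, -630, 0]) {
  translate([0, 0, 372]) cube([288, 280, 32]);
  translate([18, 18, 0]) cylinder(h = 372, r = 18);
  translate([270, 18, 0]) cylinder(h = 372, r = 18);
  translate([18, 262, 0]) cylinder(h = 372, r = 18);
  translate([270, 262, 0]) cylinder(h = 372, r = 18);
}
translate([1898, 358, 0]) {
  translate([0, 0, 372]) cube([288, 280, 32]);
  translate([18, 18, 0]) cylinder(h = 372, r = 18);
  translate([270, 18, 0]) cylinder(h = 372, r = 18);
  translate([18, 262, 0]) cylinder(h = 372, r = 18);
  translate([270, 262, 0]) cylinder(h = 372, r = 18);
}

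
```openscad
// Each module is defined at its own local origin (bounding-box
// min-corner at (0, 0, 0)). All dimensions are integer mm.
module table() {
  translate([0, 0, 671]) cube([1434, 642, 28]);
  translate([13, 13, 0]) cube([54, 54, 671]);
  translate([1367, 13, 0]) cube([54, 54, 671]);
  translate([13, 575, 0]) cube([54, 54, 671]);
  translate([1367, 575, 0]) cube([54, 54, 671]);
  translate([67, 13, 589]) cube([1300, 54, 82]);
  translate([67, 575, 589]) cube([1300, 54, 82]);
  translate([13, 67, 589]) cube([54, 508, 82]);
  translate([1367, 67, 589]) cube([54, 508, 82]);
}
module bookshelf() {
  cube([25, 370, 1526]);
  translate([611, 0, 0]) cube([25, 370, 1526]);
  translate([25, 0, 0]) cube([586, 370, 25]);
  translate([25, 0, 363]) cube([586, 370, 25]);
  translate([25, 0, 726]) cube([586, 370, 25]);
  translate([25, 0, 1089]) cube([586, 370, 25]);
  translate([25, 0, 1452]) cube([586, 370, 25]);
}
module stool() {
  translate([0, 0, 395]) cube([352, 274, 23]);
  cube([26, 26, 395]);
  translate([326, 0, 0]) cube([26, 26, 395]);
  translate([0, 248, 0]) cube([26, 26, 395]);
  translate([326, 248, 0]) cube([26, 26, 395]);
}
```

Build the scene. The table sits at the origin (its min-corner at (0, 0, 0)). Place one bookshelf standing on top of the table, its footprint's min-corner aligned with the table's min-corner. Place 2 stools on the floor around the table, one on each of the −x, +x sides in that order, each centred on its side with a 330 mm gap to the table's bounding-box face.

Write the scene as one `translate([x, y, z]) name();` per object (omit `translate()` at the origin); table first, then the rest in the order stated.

table();
translate([0, 0, 699]) bookshelf();
translate([-682, 184, 0]) stool();
translate([1764, 184, 0]) stool();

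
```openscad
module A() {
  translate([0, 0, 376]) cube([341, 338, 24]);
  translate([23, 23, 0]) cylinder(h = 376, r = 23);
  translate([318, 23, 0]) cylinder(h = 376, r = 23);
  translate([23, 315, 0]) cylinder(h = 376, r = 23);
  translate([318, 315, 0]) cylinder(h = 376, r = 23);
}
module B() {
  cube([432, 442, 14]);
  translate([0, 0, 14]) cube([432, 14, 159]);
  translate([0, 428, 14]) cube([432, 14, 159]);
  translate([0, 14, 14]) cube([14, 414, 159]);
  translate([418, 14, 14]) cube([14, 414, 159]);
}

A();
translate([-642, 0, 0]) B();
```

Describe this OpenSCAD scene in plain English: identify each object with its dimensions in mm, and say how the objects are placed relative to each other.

A is a four-legged stool. The seat is a 341×338×24 mm slab whose top surface is at z = 400 mm; four round legs, each 46 mm in diameter, run from the floor (z = 0) to the underside of the seat, each leg's axis is inset half a diameter from the nearest pair of seat edges (so the leg's bounding box is flush with the corner).

B is an open-topped rectangular box: outside dimensions 432×442×173 mm, with a uniform wall and base thickness of 14 mm. The base is a full 432×442 slab on the floor; four walls sit on top of the base. The front and back walls (the −y and +y sides) span the full width; the two side walls fit between them.

The open box is on the floor beside the stool on its −x side.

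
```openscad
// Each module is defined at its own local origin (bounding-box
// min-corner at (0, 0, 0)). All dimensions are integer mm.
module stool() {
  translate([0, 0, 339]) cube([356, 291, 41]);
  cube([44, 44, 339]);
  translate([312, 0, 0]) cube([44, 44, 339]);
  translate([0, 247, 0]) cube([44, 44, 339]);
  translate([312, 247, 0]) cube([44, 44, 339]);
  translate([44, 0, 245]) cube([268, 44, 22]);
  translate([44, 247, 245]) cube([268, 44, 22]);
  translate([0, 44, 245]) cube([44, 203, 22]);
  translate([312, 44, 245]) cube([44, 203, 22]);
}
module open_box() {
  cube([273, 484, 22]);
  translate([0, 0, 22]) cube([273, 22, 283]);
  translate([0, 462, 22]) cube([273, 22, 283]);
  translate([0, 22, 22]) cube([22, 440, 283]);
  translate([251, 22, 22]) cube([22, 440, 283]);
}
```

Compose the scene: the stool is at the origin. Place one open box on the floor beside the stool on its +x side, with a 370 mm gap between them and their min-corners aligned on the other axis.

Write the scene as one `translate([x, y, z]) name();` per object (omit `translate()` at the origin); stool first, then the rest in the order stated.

stool();
translate([726, 0, 0]) open_box();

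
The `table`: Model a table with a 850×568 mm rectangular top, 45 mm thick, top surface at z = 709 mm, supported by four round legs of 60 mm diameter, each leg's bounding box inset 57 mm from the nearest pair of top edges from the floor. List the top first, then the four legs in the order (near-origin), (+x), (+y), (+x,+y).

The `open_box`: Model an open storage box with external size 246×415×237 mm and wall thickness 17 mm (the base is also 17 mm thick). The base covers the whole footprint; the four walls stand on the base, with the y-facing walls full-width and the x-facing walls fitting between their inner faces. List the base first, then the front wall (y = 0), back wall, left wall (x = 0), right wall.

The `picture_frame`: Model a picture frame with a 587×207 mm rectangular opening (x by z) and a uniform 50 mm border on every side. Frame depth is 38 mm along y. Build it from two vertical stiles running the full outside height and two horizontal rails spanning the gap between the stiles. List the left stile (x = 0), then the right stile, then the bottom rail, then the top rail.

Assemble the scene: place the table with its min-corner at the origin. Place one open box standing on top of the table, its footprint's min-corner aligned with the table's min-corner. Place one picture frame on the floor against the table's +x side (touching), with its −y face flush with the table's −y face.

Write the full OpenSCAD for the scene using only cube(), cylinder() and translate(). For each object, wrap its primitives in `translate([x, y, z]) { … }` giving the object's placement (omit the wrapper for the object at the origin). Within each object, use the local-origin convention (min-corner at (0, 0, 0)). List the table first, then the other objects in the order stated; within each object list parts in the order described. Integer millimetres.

translate([0, 0, 664]) cube([850, 568, 45]);
translate([87, 87, 0]) cylinder(h = 664, r = 30);
translate([763, 87, 0]) cylinder(h = 664, r = 30);
translate([87, 481, 0]) cylinder(h = 664, r = 30);
translate([763, 481, 0]) cylinder(h = 664, r = 30);
translate([0, 0, 709]) {
  cube([246, 415, 17]);
  translate([0, 0, 17]) cube([246, 17, 220]);
  translate([0, 398, 17]) cube([246, 17, 220]);
  translate([0, 17, 17]) cube([17, 381, 220]);
  translate([229, 17, 17]) cube([17, 381, 220]);
}
translate([850, 0, 0]) {
  cube([50, 38, 307]);
  translate([637, 0, 0]) cube([50, 38, 307]);
  translate([50, 0, 0]) cube([587, 38, 50]);
  translate([50, 0, 257]) cube([587, 38, 50]);
}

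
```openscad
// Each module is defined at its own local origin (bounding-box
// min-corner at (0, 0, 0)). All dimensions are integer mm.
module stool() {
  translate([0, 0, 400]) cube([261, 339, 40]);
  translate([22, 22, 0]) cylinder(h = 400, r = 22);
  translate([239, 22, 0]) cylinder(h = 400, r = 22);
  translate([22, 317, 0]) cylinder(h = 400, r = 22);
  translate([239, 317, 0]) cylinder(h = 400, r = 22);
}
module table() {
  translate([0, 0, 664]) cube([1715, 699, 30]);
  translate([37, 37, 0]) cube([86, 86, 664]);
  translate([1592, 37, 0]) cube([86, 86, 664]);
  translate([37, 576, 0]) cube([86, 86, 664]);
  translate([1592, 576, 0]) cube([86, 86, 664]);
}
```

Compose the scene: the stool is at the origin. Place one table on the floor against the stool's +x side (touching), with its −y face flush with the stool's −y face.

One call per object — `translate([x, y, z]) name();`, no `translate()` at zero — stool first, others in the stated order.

stool();
translate([261, 0, 0]) table();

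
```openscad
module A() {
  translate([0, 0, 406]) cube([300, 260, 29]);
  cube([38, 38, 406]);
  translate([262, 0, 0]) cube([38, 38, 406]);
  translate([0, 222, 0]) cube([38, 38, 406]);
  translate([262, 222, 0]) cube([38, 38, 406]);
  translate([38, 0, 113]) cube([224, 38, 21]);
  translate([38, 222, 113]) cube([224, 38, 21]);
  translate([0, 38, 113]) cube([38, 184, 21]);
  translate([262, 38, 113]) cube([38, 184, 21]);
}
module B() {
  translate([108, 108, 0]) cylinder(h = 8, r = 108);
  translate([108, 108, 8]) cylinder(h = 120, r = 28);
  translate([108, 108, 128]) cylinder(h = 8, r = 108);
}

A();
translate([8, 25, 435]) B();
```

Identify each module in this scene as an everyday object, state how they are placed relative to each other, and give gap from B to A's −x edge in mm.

A is a stool. B is a spool. The spool is on top of the stool. The gap from the spool to the stool's −x edge is 8 mm.

The spool's min-x is at 8; the stool's min-x is 0; gap = 8 mm.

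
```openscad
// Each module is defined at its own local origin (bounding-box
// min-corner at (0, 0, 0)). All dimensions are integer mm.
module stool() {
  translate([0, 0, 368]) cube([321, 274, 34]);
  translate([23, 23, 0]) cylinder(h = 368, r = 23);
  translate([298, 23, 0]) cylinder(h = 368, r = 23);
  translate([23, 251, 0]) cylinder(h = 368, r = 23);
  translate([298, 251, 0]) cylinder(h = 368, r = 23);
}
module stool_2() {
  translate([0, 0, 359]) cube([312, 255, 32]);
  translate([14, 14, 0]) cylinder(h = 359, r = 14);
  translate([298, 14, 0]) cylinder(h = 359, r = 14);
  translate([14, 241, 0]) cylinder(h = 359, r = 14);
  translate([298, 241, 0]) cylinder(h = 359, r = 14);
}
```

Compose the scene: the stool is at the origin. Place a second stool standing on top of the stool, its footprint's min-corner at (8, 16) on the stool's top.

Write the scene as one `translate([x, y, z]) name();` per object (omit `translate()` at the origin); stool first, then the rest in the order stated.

stool();
translate([8, 16, 402]) stool_2();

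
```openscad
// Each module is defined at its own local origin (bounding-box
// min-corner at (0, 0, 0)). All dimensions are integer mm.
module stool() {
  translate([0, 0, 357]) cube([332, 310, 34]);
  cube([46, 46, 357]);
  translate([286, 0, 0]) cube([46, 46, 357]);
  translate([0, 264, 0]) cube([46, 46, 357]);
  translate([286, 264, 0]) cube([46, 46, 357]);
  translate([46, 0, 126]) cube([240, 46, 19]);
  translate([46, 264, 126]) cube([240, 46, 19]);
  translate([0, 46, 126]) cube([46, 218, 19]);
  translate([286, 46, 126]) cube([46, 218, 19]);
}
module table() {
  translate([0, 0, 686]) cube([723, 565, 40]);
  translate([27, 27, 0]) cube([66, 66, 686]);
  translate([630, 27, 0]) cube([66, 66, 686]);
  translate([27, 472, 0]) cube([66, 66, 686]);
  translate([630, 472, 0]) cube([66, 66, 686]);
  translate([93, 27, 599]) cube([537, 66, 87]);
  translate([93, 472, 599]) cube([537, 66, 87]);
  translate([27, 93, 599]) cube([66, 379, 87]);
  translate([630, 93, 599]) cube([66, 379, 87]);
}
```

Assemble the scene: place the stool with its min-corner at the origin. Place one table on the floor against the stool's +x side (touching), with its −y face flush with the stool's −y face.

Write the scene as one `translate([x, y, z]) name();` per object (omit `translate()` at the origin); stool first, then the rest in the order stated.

stool();
translate([332, 0, 0]) table();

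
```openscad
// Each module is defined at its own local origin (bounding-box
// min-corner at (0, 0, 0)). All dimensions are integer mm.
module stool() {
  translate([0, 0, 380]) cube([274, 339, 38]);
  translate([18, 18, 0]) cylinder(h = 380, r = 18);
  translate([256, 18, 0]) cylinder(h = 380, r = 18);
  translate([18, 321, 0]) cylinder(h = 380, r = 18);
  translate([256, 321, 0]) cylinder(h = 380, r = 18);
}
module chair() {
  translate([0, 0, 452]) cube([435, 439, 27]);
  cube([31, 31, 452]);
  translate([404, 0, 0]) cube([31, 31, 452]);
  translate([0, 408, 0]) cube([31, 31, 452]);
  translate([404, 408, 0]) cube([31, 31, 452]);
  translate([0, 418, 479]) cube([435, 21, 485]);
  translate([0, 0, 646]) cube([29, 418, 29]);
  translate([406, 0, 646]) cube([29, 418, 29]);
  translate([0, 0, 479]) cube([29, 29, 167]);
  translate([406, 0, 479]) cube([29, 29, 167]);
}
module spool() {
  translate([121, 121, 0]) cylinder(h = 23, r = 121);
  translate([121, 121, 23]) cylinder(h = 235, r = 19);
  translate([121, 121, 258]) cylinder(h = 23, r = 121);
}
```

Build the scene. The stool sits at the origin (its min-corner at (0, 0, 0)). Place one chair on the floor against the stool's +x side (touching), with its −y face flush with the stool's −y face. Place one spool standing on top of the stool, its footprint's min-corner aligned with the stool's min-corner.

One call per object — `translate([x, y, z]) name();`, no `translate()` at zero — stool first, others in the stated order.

stool();
translate([274, 0, 0]) chair();
translate([0, 0, 418]) spool();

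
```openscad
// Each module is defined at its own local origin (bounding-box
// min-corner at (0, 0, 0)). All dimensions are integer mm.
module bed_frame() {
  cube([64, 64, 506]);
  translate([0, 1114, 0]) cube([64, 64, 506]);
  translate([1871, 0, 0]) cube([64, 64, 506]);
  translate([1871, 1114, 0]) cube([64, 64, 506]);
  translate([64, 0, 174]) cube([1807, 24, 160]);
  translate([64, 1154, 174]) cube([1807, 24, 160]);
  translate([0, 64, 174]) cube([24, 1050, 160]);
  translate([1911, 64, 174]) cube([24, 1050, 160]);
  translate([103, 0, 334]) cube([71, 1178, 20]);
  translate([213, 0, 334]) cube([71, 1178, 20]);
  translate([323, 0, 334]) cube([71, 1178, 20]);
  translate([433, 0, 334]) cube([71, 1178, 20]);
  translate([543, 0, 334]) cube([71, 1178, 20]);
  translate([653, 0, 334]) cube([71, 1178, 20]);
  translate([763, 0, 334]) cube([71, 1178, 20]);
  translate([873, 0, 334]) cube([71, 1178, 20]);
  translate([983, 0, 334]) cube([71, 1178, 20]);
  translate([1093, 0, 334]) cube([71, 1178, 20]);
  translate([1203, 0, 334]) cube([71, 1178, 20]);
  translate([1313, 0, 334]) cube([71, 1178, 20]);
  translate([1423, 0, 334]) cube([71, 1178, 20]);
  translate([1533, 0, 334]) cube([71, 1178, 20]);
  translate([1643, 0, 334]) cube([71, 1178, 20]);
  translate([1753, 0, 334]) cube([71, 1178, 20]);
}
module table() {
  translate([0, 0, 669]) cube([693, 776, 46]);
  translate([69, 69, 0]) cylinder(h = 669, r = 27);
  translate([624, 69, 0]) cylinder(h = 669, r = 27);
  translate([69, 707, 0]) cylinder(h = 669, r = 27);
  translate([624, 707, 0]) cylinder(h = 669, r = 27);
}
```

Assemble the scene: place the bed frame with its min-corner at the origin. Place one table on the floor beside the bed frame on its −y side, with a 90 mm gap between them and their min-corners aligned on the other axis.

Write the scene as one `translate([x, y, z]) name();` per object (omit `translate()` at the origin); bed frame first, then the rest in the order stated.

bed_frame();
translate([0, -866, 0]) table();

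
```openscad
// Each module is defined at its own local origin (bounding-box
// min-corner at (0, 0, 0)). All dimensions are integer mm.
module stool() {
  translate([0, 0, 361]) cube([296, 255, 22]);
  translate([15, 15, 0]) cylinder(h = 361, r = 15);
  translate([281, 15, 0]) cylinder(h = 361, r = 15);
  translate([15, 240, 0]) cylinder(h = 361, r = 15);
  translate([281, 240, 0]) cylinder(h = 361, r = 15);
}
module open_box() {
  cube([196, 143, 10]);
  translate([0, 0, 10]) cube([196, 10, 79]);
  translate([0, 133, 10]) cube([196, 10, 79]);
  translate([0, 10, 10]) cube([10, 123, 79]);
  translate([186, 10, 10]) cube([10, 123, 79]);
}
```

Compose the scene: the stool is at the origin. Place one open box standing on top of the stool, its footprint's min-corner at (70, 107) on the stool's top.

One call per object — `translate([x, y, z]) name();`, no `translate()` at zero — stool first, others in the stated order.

stool();
translate([70, 107, 383]) open_box();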